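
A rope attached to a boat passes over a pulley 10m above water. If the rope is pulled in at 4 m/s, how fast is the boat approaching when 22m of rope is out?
11√6/6 ≈ 4.491 m/s

rope² = x² + 10²
x = √(22² - 10²) = 8√6
dx/dt = (rope/x) · d(rope)/dt = (22/(8√6)) · (-4) = -11√6/6 m/s
The boat approaches at 11√6/6 ≈ 4.491 m/s.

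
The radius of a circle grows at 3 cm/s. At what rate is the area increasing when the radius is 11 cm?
66π cm²/s

A = πr²
dA/dt = 2πr · dr/dt = 2π(11)(3) = 66π cm²/s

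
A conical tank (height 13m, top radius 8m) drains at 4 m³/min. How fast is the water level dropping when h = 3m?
169/(144π) ≈ 0.3736 m/min

r/h = 8/13, so r = (8/13)h
V = (1/3)πr²h = (1/3)π((8/13)h)²h = (64/507)πh³
dV/dh = (64/169)πh²
dh/dt = (dV/dt)/(dV/dh) = -4/((64/169)π·3²) = -169/(144π) m/min
The level is dropping at 169/(144π) ≈ 0.3736 m/min.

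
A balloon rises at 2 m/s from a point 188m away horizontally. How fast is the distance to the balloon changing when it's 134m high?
134√533/2665 ≈ 1.161 m/s

z² = 188² + y²
z = √(188² + 134²) = 10√533
dz/dt = y/z · dy/dt = 134/(10√533) · 2 = 134√533/2665 ≈ 1.161 m/s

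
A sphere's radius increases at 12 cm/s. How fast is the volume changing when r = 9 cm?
3888π cm³/s

V = (4/3)πr³
dV/dt = dV/dr · dr/dt = 4πr² · 12
At r = 9: dV/dt = 3888π cm³/s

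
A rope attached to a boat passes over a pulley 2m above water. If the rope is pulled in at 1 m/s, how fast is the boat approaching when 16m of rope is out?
8√7/21 ≈ 1.008 m/s

rope² = x² + 2²
x = √(16² - 2²) = 6√7
dx/dt = (rope/x) · d(rope)/dt = (16/(6√7)) · (-1) = -8√7/21 m/s
The boat approaches at 8√7/21 ≈ 1.008 m/s.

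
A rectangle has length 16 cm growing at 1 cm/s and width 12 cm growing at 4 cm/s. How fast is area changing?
76 cm²/s

A = lw
dA/dt = w·dl/dt + l·dw/dt = 12·1 + 16·4 = 76 cm²/s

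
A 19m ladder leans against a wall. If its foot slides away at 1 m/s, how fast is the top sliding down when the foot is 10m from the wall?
10√29/87 ≈ 0.619 m/s

x² + y² = 19²
2x·dx/dt + 2y·dy/dt = 0
dy/dt = -x/y · dx/dt = -10/(3√29) · 1 = -10√29/87 m/s
The top is descending at 10√29/87 ≈ 0.619 m/s.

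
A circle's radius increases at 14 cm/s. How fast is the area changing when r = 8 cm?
224π cm²/s

A = πr²
dA/dt = 2πr · dr/dt = 2π(8)(14) = 224π cm²/s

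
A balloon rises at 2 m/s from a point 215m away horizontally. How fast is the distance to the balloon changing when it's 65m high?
13√2018/1009 ≈ 0.5788 m/s

z² = 215² + y²
z = √(215² + 65²) = 5√2018
dz/dt = y/z · dy/dt = 65/(5√2018) · 2 = 13√2018/1009 ≈ 0.5788 m/s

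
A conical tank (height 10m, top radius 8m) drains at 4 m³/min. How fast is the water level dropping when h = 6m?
25/(144π) ≈ 0.05526 m/min

r/h = 8/10, so r = (4/5)h
V = (1/3)πr²h = (1/3)π((4/5)h)²h = (16/75)πh³
dV/dh = (16/25)πh²
dh/dt = (dV/dt)/(dV/dh) = -4/((16/25)π·6²) = -25/(144π) m/min
The level is dropping at 25/(144π) ≈ 0.05526 m/min.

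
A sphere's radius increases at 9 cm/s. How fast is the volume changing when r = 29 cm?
30276π cm³/s

V = (4/3)πr³
dV/dt = dV/dr · dr/dt = 4πr² · 9
At r = 29: dV/dt = 30276π cm³/s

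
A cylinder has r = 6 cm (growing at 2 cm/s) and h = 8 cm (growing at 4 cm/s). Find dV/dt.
336π cm³/s

V = πr²h
dV/dt = 2πrh·dr/dt + πr²·dh/dt
= 2π(6)(8)(2) + π(6)²(4)
= 336π cm³/s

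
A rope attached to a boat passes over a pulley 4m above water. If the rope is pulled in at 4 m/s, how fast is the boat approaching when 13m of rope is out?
52√17/51 ≈ 4.204 m/s

rope² = x² + 4²
x = √(13² - 4²) = 3√17
dx/dt = (rope/x) · d(rope)/dt = (13/(3√17)) · (-4) = -52√17/51 m/s
The boat approaches at 52√17/51 ≈ 4.204 m/s.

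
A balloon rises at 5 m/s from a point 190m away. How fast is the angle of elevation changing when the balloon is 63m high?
0.023709 rad/s

tan(θ) = y/190
sec²(θ) · dθ/dt = (1/190) · dy/dt
dθ/dt = cos²(θ)/190 · 5 = 190/(190² + 63²) · 5
dθ/dt = 0.023709 rad/s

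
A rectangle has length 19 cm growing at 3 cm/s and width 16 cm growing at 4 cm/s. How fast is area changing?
124 cm²/s

A = lw
dA/dt = w·dl/dt + l·dw/dt = 16·3 + 19·4 = 124 cm²/s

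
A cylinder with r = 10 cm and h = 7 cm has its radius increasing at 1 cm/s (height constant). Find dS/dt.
54π cm²/s

S = 2πrh + 2πr² (lateral + bases)
dS/dt = (2πh + 4πr)·dr/dt = (2π·7 + 4π·10)·1
= 54π cm²/s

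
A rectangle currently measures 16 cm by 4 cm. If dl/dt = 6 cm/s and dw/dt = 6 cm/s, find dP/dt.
24 cm/s

P = 2(l + w)
dP/dt = 2(dl/dt + dw/dt) = 2(6 + 6) = 24 cm/s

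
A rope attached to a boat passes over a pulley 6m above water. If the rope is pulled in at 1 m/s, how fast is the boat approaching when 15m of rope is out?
5√21/21 ≈ 1.091 m/s

rope² = x² + 6²
x = √(15² - 6²) = 3√21
dx/dt = (rope/x) · d(rope)/dt = (15/(3√21)) · (-1) = -5√21/21 m/s
The boat approaches at 5√21/21 ≈ 1.091 m/s.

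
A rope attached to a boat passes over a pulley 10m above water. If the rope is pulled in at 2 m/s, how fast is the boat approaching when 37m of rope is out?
74√141/423 ≈ 2.077 m/s

rope² = x² + 10²
x = √(37² - 10²) = 3√141
dx/dt = (rope/x) · d(rope)/dt = (37/(3√141)) · (-2) = -74√141/423 m/s
The boat approaches at 74√141/423 ≈ 2.077 m/s.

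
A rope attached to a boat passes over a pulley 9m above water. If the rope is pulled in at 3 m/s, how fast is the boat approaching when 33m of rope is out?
33√7/28 ≈ 3.118 m/s

rope² = x² + 9²
x = √(33² - 9²) = 12√7
dx/dt = (rope/x) · d(rope)/dt = (33/(12√7)) · (-3) = -33√7/28 m/s
The boat approaches at 33√7/28 ≈ 3.118 m/s.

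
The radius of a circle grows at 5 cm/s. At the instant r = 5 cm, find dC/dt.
10π cm/s

C = 2πr
dC/dt = 2π · dr/dt = 2π · 5 = 10π cm/s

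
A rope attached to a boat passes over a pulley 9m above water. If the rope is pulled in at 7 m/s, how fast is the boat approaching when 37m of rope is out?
37√322/92 ≈ 7.217 m/s

rope² = x² + 9²
x = √(37² - 9²) = 2√322
dx/dt = (rope/x) · d(rope)/dt = (37/(2√322)) · (-7) = -37√322/92 m/s
The boat approaches at 37√322/92 ≈ 7.217 m/s.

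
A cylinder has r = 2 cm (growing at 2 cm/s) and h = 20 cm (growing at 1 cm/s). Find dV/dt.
164π cm³/s

V = πr²h
dV/dt = 2πrh·dr/dt + πr²·dh/dt
= 2π(2)(20)(2) + π(2)²(1)
= 164π cm³/s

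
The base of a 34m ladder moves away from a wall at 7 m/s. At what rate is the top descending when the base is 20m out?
10√21/9 ≈ 5.092 m/s

x² + y² = 34²
2x·dx/dt + 2y·dy/dt = 0
dy/dt = -x/y · dx/dt = -20/(6√21) · 7 = -10√21/9 m/s
The top is descending at 10√21/9 ≈ 5.092 m/s.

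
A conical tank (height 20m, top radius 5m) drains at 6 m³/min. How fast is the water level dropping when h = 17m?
96/(289π) ≈ 0.1057 m/min

r/h = 5/20, so r = (1/4)h
V = (1/3)πr²h = (1/3)π((1/4)h)²h = (1/48)πh³
dV/dh = (1/16)πh²
dh/dt = (dV/dt)/(dV/dh) = -6/((1/16)π·17²) = -96/(289π) m/min
The level is dropping at 96/(289π) ≈ 0.1057 m/min.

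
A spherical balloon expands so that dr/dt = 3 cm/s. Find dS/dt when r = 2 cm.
48π cm²/s

S = 4πr²
dS/dt = dS/dr · dr/dt = 8πr · 3
At r = 2: dS/dt = 48π cm²/s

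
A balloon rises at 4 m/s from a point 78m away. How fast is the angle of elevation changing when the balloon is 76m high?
0.026307 rad/s

tan(θ) = y/78
sec²(θ) · dθ/dt = (1/78) · dy/dt
dθ/dt = cos²(θ)/78 · 4 = 78/(78² + 76²) · 4
dθ/dt = 0.026307 rad/s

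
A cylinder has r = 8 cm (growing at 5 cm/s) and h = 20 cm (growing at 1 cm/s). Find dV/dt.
1664π cm³/s

V = πr²h
dV/dt = 2πrh·dr/dt + πr²·dh/dt
= 2π(8)(20)(5) + π(8)²(1)
= 1664π cm³/s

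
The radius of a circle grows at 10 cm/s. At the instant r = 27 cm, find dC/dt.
20π cm/s

C = 2πr
dC/dt = 2π · dr/dt = 2π · 10 = 20π cm/s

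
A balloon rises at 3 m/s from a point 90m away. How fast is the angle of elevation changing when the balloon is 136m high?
0.010152 rad/s

tan(θ) = y/90
sec²(θ) · dθ/dt = (1/90) · dy/dt
dθ/dt = cos²(θ)/90 · 3 = 90/(90² + 136²) · 3
dθ/dt = 0.010152 rad/s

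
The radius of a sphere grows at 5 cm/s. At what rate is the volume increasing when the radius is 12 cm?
2880π cm³/s

V = (4/3)πr³
dV/dt = dV/dr · dr/dt = 4πr² · 5
At r = 12: dV/dt = 2880π cm³/s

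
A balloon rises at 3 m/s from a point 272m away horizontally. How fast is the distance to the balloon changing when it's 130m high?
195√22721/22721 ≈ 1.294 m/s

z² = 272² + y²
z = √(272² + 130²) = 2√22721
dz/dt = y/z · dy/dt = 130/(2√22721) · 3 = 195√22721/22721 ≈ 1.294 m/s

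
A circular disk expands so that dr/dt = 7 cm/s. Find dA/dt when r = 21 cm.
294π cm²/s

A = πr²
dA/dt = 2πr · dr/dt = 2π(21)(7) = 294π cm²/s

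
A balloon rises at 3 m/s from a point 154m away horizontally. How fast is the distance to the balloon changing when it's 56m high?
12√137/137 ≈ 1.025 m/s

z² = 154² + y²
z = √(154² + 56²) = 14√137
dz/dt = y/z · dy/dt = 56/(14√137) · 3 = 12√137/137 ≈ 1.025 m/s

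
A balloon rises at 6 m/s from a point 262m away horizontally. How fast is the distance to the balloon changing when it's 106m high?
159√19970/9985 ≈ 2.25 m/s

z² = 262² + y²
z = √(262² + 106²) = 2√19970
dz/dt = y/z · dy/dt = 106/(2√19970) · 6 = 159√19970/9985 ≈ 2.25 m/s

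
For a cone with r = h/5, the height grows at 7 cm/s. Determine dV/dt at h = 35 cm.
343π cm³/s

V = (1/3)π(h/5)²h = πh³/75
dV/dt = πh²/25 · 7
At h = 35: dV/dt = 343π cm³/s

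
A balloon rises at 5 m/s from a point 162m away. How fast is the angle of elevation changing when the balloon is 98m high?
0.022595 rad/s

tan(θ) = y/162
sec²(θ) · dθ/dt = (1/162) · dy/dt
dθ/dt = cos²(θ)/162 · 5 = 162/(162² + 98²) · 5
dθ/dt = 0.022595 rad/s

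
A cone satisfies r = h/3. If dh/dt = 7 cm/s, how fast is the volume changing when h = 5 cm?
175π/9 cm³/s

V = (1/3)π(h/3)²h = πh³/27
dV/dt = πh²/9 · 7
At h = 5: dV/dt = 175π/9 cm³/s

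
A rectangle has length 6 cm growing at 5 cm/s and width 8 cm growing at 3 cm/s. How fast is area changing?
58 cm²/s

A = lw
dA/dt = w·dl/dt + l·dw/dt = 8·5 + 6·3 = 58 cm²/s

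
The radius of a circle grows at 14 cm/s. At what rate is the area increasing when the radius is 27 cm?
756π cm²/s

A = πr²
dA/dt = 2πr · dr/dt = 2π(27)(14) = 756π cm²/s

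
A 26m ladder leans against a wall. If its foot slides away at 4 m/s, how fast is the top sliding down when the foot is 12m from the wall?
24√133/133 ≈ 2.081 m/s

x² + y² = 26²
2x·dx/dt + 2y·dy/dt = 0
dy/dt = -x/y · dx/dt = -12/(2√133) · 4 = -24√133/133 m/s
The top is descending at 24√133/133 ≈ 2.081 m/s.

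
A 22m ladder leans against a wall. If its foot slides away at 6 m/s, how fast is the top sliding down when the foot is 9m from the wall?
54√403/403 ≈ 2.69 m/s

x² + y² = 22²
2x·dx/dt + 2y·dy/dt = 0
dy/dt = -x/y · dx/dt = -9/√403 · 6 = -54√403/403 m/s
The top is descending at 54√403/403 ≈ 2.69 m/s.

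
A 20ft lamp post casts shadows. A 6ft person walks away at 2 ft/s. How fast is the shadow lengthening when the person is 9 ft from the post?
6/7 ft/s

By similar triangles: 20/(x+s) = 6/s
Solving: s = 6x/14
ds/dt = 6/14 · dx/dt = 3/7 · 2 = 6/7 ft/s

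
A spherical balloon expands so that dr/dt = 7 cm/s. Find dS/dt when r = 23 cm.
1288π cm²/s

S = 4πr²
dS/dt = dS/dr · dr/dt = 8πr · 7
At r = 23: dS/dt = 1288π cm²/s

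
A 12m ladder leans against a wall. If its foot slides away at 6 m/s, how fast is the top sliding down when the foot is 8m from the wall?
12√5/5 ≈ 5.367 m/s

x² + y² = 12²
2x·dx/dt + 2y·dy/dt = 0
dy/dt = -x/y · dx/dt = -8/(4√5) · 6 = -12√5/5 m/s
The top is descending at 12√5/5 ≈ 5.367 m/s.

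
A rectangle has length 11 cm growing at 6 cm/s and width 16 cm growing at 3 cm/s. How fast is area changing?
129 cm²/s

A = lw
dA/dt = w·dl/dt + l·dw/dt = 16·6 + 11·3 = 129 cm²/s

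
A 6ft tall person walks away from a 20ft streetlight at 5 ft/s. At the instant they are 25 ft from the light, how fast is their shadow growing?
15/7 ft/s

By similar triangles: 20/(x+s) = 6/s
Solving: s = 6x/14
ds/dt = 6/14 · dx/dt = 3/7 · 5 = 15/7 ft/s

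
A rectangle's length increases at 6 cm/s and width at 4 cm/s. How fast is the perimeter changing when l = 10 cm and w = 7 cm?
20 cm/s

P = 2(l + w)
dP/dt = 2(dl/dt + dw/dt) = 2(6 + 4) = 20 cm/s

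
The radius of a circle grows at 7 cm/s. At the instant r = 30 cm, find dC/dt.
14π cm/s

C = 2πr
dC/dt = 2π · dr/dt = 2π · 7 = 14π cm/s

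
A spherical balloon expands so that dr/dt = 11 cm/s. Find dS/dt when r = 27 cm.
2376π cm²/s

S = 4πr²
dS/dt = dS/dr · dr/dt = 8πr · 11
At r = 27: dS/dt = 2376π cm²/s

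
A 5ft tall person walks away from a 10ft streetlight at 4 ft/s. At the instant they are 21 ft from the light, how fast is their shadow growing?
4 ft/s

By similar triangles: 10/(x+s) = 5/s
Solving: s = 5x/5
ds/dt = 5/5 · dx/dt = 1 · 4 = 4 ft/s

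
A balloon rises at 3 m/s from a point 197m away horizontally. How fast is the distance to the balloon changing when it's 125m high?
375√54434/54434 ≈ 1.607 m/s

z² = 197² + y²
z = √(197² + 125²) = √54434
dz/dt = y/z · dy/dt = 125/√54434 · 3 = 375√54434/54434 ≈ 1.607 m/s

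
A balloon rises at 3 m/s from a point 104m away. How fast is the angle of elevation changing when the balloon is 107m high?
0.014013 rad/s

tan(θ) = y/104
sec²(θ) · dθ/dt = (1/104) · dy/dt
dθ/dt = cos²(θ)/104 · 3 = 104/(104² + 107²) · 3
dθ/dt = 0.014013 rad/s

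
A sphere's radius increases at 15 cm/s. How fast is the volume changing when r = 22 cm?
29040π cm³/s

V = (4/3)πr³
dV/dt = dV/dr · dr/dt = 4πr² · 15
At r = 22: dV/dt = 29040π cm³/s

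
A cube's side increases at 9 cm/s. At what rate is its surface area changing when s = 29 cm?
3132 cm²/s

A = 6s²
dA/dt = 12s · ds/dt = 12·29·9 = 3132 cm²/s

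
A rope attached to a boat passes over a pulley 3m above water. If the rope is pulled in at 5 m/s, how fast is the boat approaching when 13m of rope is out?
13√10/8 ≈ 5.139 m/s

rope² = x² + 3²
x = √(13² - 3²) = 4√10
dx/dt = (rope/x) · d(rope)/dt = (13/(4√10)) · (-5) = -13√10/8 m/s
The boat approaches at 13√10/8 ≈ 5.139 m/s.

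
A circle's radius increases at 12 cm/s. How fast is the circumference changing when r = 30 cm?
24π cm/s

C = 2πr
dC/dt = 2π · dr/dt = 2π · 12 = 24π cm/s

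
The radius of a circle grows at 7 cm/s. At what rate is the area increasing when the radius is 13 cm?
182π cm²/s

A = πr²
dA/dt = 2πr · dr/dt = 2π(13)(7) = 182π cm²/s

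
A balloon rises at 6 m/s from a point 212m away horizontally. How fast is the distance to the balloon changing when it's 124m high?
93√3770/1885 ≈ 3.029 m/s

z² = 212² + y²
z = √(212² + 124²) = 4√3770
dz/dt = y/z · dy/dt = 124/(4√3770) · 6 = 93√3770/1885 ≈ 3.029 m/s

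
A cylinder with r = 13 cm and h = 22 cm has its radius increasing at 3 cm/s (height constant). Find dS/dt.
288π cm²/s

S = 2πrh + 2πr² (lateral + bases)
dS/dt = (2πh + 4πr)·dr/dt = (2π·22 + 4π·13)·3
= 288π cm²/s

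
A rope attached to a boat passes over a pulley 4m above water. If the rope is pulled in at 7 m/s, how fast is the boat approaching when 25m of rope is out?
25√609/87 ≈ 7.091 m/s

rope² = x² + 4²
x = √(25² - 4²) = √609
dx/dt = (rope/x) · d(rope)/dt = (25/√609) · (-7) = -25√609/87 m/s
The boat approaches at 25√609/87 ≈ 7.091 m/s.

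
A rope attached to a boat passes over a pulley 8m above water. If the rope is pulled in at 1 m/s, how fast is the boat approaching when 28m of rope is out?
7√5/15 ≈ 1.043 m/s

rope² = x² + 8²
x = √(28² - 8²) = 12√5
dx/dt = (rope/x) · d(rope)/dt = (28/(12√5)) · (-1) = -7√5/15 m/s
The boat approaches at 7√5/15 ≈ 1.043 m/s.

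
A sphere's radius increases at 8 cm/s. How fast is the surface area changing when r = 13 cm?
832π cm²/s

S = 4πr²
dS/dt = dS/dr · dr/dt = 8πr · 8
At r = 13: dS/dt = 832π cm²/s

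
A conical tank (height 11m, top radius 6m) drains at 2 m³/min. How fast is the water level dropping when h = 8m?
121/(1152π) ≈ 0.03343 m/min

r/h = 6/11, so r = (6/11)h
V = (1/3)πr²h = (1/3)π((6/11)h)²h = (12/121)πh³
dV/dh = (36/121)πh²
dh/dt = (dV/dt)/(dV/dh) = -2/((36/121)π·8²) = -121/(1152π) m/min
The level is dropping at 121/(1152π) ≈ 0.03343 m/min.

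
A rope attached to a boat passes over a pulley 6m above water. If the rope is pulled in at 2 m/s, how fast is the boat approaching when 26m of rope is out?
13√10/20 ≈ 2.055 m/s

rope² = x² + 6²
x = √(26² - 6²) = 8√10
dx/dt = (rope/x) · d(rope)/dt = (26/(8√10)) · (-2) = -13√10/20 m/s
The boat approaches at 13√10/20 ≈ 2.055 m/s.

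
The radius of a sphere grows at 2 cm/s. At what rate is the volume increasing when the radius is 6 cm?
288π cm³/s

V = (4/3)πr³
dV/dt = dV/dr · dr/dt = 4πr² · 2
At r = 6: dV/dt = 288π cm³/s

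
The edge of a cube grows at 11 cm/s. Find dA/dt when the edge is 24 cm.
3168 cm²/s

A = 6s²
dA/dt = 12s · ds/dt = 12·24·11 = 3168 cm²/s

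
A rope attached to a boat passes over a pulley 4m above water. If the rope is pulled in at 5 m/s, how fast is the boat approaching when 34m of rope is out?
17√285/57 ≈ 5.035 m/s

rope² = x² + 4²
x = √(34² - 4²) = 2√285
dx/dt = (rope/x) · d(rope)/dt = (34/(2√285)) · (-5) = -17√285/57 m/s
The boat approaches at 17√285/57 ≈ 5.035 m/s.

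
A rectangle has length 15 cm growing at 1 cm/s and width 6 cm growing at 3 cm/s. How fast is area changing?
51 cm²/s

A = lw
dA/dt = w·dl/dt + l·dw/dt = 6·1 + 15·3 = 51 cm²/s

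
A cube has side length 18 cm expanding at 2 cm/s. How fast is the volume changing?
1944 cm³/s

V = s³
dV/dt = 3s² · ds/dt = 3·18²·2 = 1944 cm³/s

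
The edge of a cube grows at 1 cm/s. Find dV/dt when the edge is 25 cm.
1875 cm³/s

V = s³
dV/dt = 3s² · ds/dt = 3·25²·1 = 1875 cm³/s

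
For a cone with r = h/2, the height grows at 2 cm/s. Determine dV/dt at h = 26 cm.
338π cm³/s

V = (1/3)π(h/2)²h = πh³/12
dV/dt = πh²/4 · 2
At h = 26: dV/dt = 338π cm³/s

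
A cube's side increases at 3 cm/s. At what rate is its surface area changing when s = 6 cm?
216 cm²/s

A = 6s²
dA/dt = 12s · ds/dt = 12·6·3 = 216 cm²/s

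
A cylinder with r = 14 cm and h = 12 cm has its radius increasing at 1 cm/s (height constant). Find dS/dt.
80π cm²/s

S = 2πrh + 2πr² (lateral + bases)
dS/dt = (2πh + 4πr)·dr/dt = (2π·12 + 4π·14)·1
= 80π cm²/s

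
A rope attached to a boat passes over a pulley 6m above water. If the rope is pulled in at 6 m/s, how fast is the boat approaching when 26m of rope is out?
39√10/20 ≈ 6.166 m/s

rope² = x² + 6²
x = √(26² - 6²) = 8√10
dx/dt = (rope/x) · d(rope)/dt = (26/(8√10)) · (-6) = -39√10/20 m/s
The boat approaches at 39√10/20 ≈ 6.166 m/s.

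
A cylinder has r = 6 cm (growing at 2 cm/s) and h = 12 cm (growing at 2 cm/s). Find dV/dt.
360π cm³/s

V = πr²h
dV/dt = 2πrh·dr/dt + πr²·dh/dt
= 2π(6)(12)(2) + π(6)²(2)
= 360π cm³/s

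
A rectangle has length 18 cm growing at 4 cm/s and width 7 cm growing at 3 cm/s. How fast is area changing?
82 cm²/s

A = lw
dA/dt = w·dl/dt + l·dw/dt = 7·4 + 18·3 = 82 cm²/s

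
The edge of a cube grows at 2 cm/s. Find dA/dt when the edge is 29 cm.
696 cm²/s

A = 6s²
dA/dt = 12s · ds/dt = 12·29·2 = 696 cm²/s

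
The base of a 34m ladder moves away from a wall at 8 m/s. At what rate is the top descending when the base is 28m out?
112√93/93 ≈ 11.61 m/s

x² + y² = 34²
2x·dx/dt + 2y·dy/dt = 0
dy/dt = -x/y · dx/dt = -28/(2√93) · 8 = -112√93/93 m/s
The top is descending at 112√93/93 ≈ 11.61 m/s.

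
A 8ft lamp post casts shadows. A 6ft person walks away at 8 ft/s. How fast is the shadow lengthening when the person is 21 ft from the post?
24 ft/s

By similar triangles: 8/(x+s) = 6/s
Solving: s = 6x/2
ds/dt = 6/2 · dx/dt = 3 · 8 = 24 ft/s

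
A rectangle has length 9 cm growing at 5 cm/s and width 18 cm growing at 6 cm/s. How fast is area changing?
144 cm²/s

A = lw
dA/dt = w·dl/dt + l·dw/dt = 18·5 + 9·6 = 144 cm²/s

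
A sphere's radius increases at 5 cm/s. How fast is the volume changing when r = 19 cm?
7220π cm³/s

V = (4/3)πr³
dV/dt = dV/dr · dr/dt = 4πr² · 5
At r = 19: dV/dt = 7220π cm³/s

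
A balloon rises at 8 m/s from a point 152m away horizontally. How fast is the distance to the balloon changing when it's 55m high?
440√26129/26129 ≈ 2.722 m/s

z² = 152² + y²
z = √(152² + 55²) = √26129
dz/dt = y/z · dy/dt = 55/√26129 · 8 = 440√26129/26129 ≈ 2.722 m/s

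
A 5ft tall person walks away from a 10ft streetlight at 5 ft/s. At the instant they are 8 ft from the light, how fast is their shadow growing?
5 ft/s

By similar triangles: 10/(x+s) = 5/s
Solving: s = 5x/5
ds/dt = 5/5 · dx/dt = 1 · 5 = 5 ft/s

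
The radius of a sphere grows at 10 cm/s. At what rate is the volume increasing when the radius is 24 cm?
23040π cm³/s

V = (4/3)πr³
dV/dt = dV/dr · dr/dt = 4πr² · 10
At r = 24: dV/dt = 23040π cm³/s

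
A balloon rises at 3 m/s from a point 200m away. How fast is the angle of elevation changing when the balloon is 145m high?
0.009832 rad/s

tan(θ) = y/200
sec²(θ) · dθ/dt = (1/200) · dy/dt
dθ/dt = cos²(θ)/200 · 3 = 200/(200² + 145²) · 3
dθ/dt = 0.009832 rad/s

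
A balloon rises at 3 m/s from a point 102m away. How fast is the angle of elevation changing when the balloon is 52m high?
0.023345 rad/s

tan(θ) = y/102
sec²(θ) · dθ/dt = (1/102) · dy/dt
dθ/dt = cos²(θ)/102 · 3 = 102/(102² + 52²) · 3
dθ/dt = 0.023345 rad/s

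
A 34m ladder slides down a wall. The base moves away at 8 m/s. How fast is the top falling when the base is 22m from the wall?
22√42/21 ≈ 6.789 m/s

x² + y² = 34²
2x·dx/dt + 2y·dy/dt = 0
dy/dt = -x/y · dx/dt = -22/(4√42) · 8 = -22√42/21 m/s
The top is descending at 22√42/21 ≈ 6.789 m/s.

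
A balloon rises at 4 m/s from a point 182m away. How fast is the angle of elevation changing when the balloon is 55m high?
0.020139 rad/s

tan(θ) = y/182
sec²(θ) · dθ/dt = (1/182) · dy/dt
dθ/dt = cos²(θ)/182 · 4 = 182/(182² + 55²) · 4
dθ/dt = 0.020139 rad/s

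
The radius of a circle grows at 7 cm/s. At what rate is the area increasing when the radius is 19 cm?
266π cm²/s

A = πr²
dA/dt = 2πr · dr/dt = 2π(19)(7) = 266π cm²/s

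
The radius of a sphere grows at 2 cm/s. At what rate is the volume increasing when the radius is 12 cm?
1152π cm³/s

V = (4/3)πr³
dV/dt = dV/dr · dr/dt = 4πr² · 2
At r = 12: dV/dt = 1152π cm³/s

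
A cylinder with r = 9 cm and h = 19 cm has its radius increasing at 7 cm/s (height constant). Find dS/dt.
518π cm²/s

S = 2πrh + 2πr² (lateral + bases)
dS/dt = (2πh + 4πr)·dr/dt = (2π·19 + 4π·9)·7
= 518π cm²/s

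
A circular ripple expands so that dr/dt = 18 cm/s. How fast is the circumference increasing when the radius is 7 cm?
36π cm/s

C = 2πr
dC/dt = 2π · dr/dt = 2π · 18 = 36π cm/s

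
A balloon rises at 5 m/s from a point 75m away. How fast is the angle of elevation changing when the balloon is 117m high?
0.019416 rad/s

tan(θ) = y/75
sec²(θ) · dθ/dt = (1/75) · dy/dt
dθ/dt = cos²(θ)/75 · 5 = 75/(75² + 117²) · 5
dθ/dt = 0.019416 rad/s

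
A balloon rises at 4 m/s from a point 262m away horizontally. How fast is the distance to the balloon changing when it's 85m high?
340√75869/75869 ≈ 1.234 m/s

z² = 262² + y²
z = √(262² + 85²) = √75869
dz/dt = y/z · dy/dt = 85/√75869 · 4 = 340√75869/75869 ≈ 1.234 m/s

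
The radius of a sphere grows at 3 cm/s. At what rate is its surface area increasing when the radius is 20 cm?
480π cm²/s

S = 4πr²
dS/dt = dS/dr · dr/dt = 8πr · 3
At r = 20: dS/dt = 480π cm²/s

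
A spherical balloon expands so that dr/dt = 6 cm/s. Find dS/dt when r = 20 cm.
960π cm²/s

S = 4πr²
dS/dt = dS/dr · dr/dt = 8πr · 6
At r = 20: dS/dt = 960π cm²/s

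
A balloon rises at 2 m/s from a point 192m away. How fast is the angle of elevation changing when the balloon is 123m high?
0.007386 rad/s

tan(θ) = y/192
sec²(θ) · dθ/dt = (1/192) · dy/dt
dθ/dt = cos²(θ)/192 · 2 = 192/(192² + 123²) · 2
dθ/dt = 0.007386 rad/s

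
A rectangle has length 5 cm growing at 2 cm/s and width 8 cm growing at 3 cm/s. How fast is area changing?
31 cm²/s

A = lw
dA/dt = w·dl/dt + l·dw/dt = 8·2 + 5·3 = 31 cm²/s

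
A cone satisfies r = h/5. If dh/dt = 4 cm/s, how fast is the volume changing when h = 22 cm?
1936π/25 cm³/s

V = (1/3)π(h/5)²h = πh³/75
dV/dt = πh²/25 · 4
At h = 22: dV/dt = 1936π/25 cm³/s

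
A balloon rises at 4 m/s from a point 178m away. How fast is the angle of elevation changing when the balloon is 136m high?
0.014189 rad/s

tan(θ) = y/178
sec²(θ) · dθ/dt = (1/178) · dy/dt
dθ/dt = cos²(θ)/178 · 4 = 178/(178² + 136²) · 4
dθ/dt = 0.014189 rad/s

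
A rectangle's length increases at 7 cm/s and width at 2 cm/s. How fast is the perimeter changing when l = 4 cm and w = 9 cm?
18 cm/s

P = 2(l + w)
dP/dt = 2(dl/dt + dw/dt) = 2(7 + 2) = 18 cm/s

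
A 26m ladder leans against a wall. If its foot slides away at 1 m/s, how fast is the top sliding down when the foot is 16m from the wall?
8√105/105 ≈ 0.7807 m/s

x² + y² = 26²
2x·dx/dt + 2y·dy/dt = 0
dy/dt = -x/y · dx/dt = -16/(2√105) · 1 = -8√105/105 m/s
The top is descending at 8√105/105 ≈ 0.7807 m/s.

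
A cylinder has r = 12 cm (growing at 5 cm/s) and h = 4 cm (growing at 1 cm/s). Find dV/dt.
624π cm³/s

V = πr²h
dV/dt = 2πrh·dr/dt + πr²·dh/dt
= 2π(12)(4)(5) + π(12)²(1)
= 624π cm³/s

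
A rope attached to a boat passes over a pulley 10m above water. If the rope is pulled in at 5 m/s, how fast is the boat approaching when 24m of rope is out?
60√119/119 ≈ 5.5 m/s

rope² = x² + 10²
x = √(24² - 10²) = 2√119
dx/dt = (rope/x) · d(rope)/dt = (24/(2√119)) · (-5) = -60√119/119 m/s
The boat approaches at 60√119/119 ≈ 5.5 m/s.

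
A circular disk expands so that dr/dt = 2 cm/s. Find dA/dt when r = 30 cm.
120π cm²/s

A = πr²
dA/dt = 2πr · dr/dt = 2π(30)(2) = 120π cm²/s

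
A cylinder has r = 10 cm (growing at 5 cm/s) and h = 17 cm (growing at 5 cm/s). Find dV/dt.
2200π cm³/s

V = πr²h
dV/dt = 2πrh·dr/dt + πr²·dh/dt
= 2π(10)(17)(5) + π(10)²(5)
= 2200π cm³/s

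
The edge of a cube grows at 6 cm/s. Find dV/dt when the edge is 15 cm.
4050 cm³/s

V = s³
dV/dt = 3s² · ds/dt = 3·15²·6 = 4050 cm³/s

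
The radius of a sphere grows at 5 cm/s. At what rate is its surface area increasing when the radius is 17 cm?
680π cm²/s

S = 4πr²
dS/dt = dS/dr · dr/dt = 8πr · 5
At r = 17: dS/dt = 680π cm²/s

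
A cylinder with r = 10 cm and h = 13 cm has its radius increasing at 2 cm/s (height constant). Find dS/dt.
132π cm²/s

S = 2πrh + 2πr² (lateral + bases)
dS/dt = (2πh + 4πr)·dr/dt = (2π·13 + 4π·10)·2
= 132π cm²/s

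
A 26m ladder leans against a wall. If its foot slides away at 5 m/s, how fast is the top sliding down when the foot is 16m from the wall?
8√105/21 ≈ 3.904 m/s

x² + y² = 26²
2x·dx/dt + 2y·dy/dt = 0
dy/dt = -x/y · dx/dt = -16/(2√105) · 5 = -8√105/21 m/s
The top is descending at 8√105/21 ≈ 3.904 m/s.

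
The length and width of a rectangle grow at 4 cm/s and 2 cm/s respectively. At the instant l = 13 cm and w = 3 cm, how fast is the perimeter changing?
12 cm/s

P = 2(l + w)
dP/dt = 2(dl/dt + dw/dt) = 2(4 + 2) = 12 cm/s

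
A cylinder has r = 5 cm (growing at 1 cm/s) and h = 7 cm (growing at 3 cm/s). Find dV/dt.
145π cm³/s

V = πr²h
dV/dt = 2πrh·dr/dt + πr²·dh/dt
= 2π(5)(7)(1) + π(5)²(3)
= 145π cm³/s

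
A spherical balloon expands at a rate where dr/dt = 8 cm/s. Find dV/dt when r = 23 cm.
16928π cm³/s

V = (4/3)πr³
dV/dt = dV/dr · dr/dt = 4πr² · 8
At r = 23: dV/dt = 16928π cm³/s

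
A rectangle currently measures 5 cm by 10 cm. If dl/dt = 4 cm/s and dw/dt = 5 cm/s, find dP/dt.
18 cm/s

P = 2(l + w)
dP/dt = 2(dl/dt + dw/dt) = 2(4 + 5) = 18 cm/s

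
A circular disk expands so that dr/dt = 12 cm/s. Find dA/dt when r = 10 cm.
240π cm²/s

A = πr²
dA/dt = 2πr · dr/dt = 2π(10)(12) = 240π cm²/s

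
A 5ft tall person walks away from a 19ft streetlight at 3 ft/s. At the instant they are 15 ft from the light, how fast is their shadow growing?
15/14 ft/s

By similar triangles: 19/(x+s) = 5/s
Solving: s = 5x/14
ds/dt = 5/14 · dx/dt = 5/14 · 3 = 15/14 ft/s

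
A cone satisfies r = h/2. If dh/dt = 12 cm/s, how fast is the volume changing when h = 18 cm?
972π cm³/s

V = (1/3)π(h/2)²h = πh³/12
dV/dt = πh²/4 · 12
At h = 18: dV/dt = 972π cm³/s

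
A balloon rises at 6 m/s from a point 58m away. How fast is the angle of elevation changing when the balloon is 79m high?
0.036231 rad/s

tan(θ) = y/58
sec²(θ) · dθ/dt = (1/58) · dy/dt
dθ/dt = cos²(θ)/58 · 6 = 58/(58² + 79²) · 6
dθ/dt = 0.036231 rad/s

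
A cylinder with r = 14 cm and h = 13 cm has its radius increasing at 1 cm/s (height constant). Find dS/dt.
82π cm²/s

S = 2πrh + 2πr² (lateral + bases)
dS/dt = (2πh + 4πr)·dr/dt = (2π·13 + 4π·14)·1
= 82π cm²/s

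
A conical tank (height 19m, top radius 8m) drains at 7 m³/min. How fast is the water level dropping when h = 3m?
2527/(576π) ≈ 1.396 m/min

r/h = 8/19, so r = (8/19)h
V = (1/3)πr²h = (1/3)π((8/19)h)²h = (64/1083)πh³
dV/dh = (64/361)πh²
dh/dt = (dV/dt)/(dV/dh) = -7/((64/361)π·3²) = -2527/(576π) m/min
The level is dropping at 2527/(576π) ≈ 1.396 m/min.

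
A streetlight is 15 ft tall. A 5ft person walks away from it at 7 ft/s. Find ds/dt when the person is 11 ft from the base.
7/2 ft/s

By similar triangles: 15/(x+s) = 5/s
Solving: s = 5x/10
ds/dt = 5/10 · dx/dt = 1/2 · 7 = 7/2 ft/s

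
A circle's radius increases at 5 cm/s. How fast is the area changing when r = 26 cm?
260π cm²/s

A = πr²
dA/dt = 2πr · dr/dt = 2π(26)(5) = 260π cm²/s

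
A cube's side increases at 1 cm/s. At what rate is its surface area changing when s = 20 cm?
240 cm²/s

A = 6s²
dA/dt = 12s · ds/dt = 12·20·1 = 240 cm²/s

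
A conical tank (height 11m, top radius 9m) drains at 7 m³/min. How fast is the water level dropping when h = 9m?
847/(6561π) ≈ 0.04109 m/min

r/h = 9/11, so r = (9/11)h
V = (1/3)πr²h = (1/3)π((9/11)h)²h = (27/121)πh³
dV/dh = (81/121)πh²
dh/dt = (dV/dt)/(dV/dh) = -7/((81/121)π·9²) = -847/(6561π) m/min
The level is dropping at 847/(6561π) ≈ 0.04109 m/min.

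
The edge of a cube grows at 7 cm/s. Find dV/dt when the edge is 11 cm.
2541 cm³/s

V = s³
dV/dt = 3s² · ds/dt = 3·11²·7 = 2541 cm³/s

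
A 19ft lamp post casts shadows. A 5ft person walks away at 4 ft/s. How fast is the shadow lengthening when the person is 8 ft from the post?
10/7 ft/s

By similar triangles: 19/(x+s) = 5/s
Solving: s = 5x/14
ds/dt = 5/14 · dx/dt = 5/14 · 4 = 10/7 ft/s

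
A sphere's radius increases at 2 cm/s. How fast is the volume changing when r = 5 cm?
200π cm³/s

V = (4/3)πr³
dV/dt = dV/dr · dr/dt = 4πr² · 2
At r = 5: dV/dt = 200π cm³/s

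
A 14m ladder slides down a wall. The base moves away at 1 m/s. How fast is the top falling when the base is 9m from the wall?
9√115/115 ≈ 0.8393 m/s

x² + y² = 14²
2x·dx/dt + 2y·dy/dt = 0
dy/dt = -x/y · dx/dt = -9/√115 · 1 = -9√115/115 m/s
The top is descending at 9√115/115 ≈ 0.8393 m/s.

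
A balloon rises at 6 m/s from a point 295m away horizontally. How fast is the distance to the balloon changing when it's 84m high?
504√94081/94081 ≈ 1.643 m/s

z² = 295² + y²
z = √(295² + 84²) = √94081
dz/dt = y/z · dy/dt = 84/√94081 · 6 = 504√94081/94081 ≈ 1.643 m/s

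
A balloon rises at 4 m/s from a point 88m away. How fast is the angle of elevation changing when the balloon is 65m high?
0.029409 rad/s

tan(θ) = y/88
sec²(θ) · dθ/dt = (1/88) · dy/dt
dθ/dt = cos²(θ)/88 · 4 = 88/(88² + 65²) · 4
dθ/dt = 0.029409 rad/s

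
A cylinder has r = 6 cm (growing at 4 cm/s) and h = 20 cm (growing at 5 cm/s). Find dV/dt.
1140π cm³/s

V = πr²h
dV/dt = 2πrh·dr/dt + πr²·dh/dt
= 2π(6)(20)(4) + π(6)²(5)
= 1140π cm³/s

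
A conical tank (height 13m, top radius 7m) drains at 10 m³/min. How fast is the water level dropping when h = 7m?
1690/(2401π) ≈ 0.224 m/min

r/h = 7/13, so r = (7/13)h
V = (1/3)πr²h = (1/3)π((7/13)h)²h = (49/507)πh³
dV/dh = (49/169)πh²
dh/dt = (dV/dt)/(dV/dh) = -10/((49/169)π·7²) = -1690/(2401π) m/min
The level is dropping at 1690/(2401π) ≈ 0.224 m/min.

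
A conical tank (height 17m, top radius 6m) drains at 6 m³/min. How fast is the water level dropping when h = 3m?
289/(54π) ≈ 1.704 m/min

r/h = 6/17, so r = (6/17)h
V = (1/3)πr²h = (1/3)π((6/17)h)²h = (12/289)πh³
dV/dh = (36/289)πh²
dh/dt = (dV/dt)/(dV/dh) = -6/((36/289)π·3²) = -289/(54π) m/min
The level is dropping at 289/(54π) ≈ 1.704 m/min.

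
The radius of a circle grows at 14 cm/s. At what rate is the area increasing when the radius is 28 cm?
784π cm²/s

A = πr²
dA/dt = 2πr · dr/dt = 2π(28)(14) = 784π cm²/s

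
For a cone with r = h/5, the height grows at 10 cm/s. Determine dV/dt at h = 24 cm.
1152π/5 cm³/s

V = (1/3)π(h/5)²h = πh³/75
dV/dt = πh²/25 · 10
At h = 24: dV/dt = 1152π/5 cm³/s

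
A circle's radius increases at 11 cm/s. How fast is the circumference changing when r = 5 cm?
22π cm/s

C = 2πr
dC/dt = 2π · dr/dt = 2π · 11 = 22π cm/s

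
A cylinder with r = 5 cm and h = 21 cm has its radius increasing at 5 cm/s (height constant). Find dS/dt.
310π cm²/s

S = 2πrh + 2πr² (lateral + bases)
dS/dt = (2πh + 4πr)·dr/dt = (2π·21 + 4π·5)·5
= 310π cm²/s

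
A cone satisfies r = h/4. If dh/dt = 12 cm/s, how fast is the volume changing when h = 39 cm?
4563π/4 cm³/s

V = (1/3)π(h/4)²h = πh³/48
dV/dt = πh²/16 · 12
At h = 39: dV/dt = 4563π/4 cm³/s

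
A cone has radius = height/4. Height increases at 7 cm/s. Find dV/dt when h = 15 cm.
1575π/16 cm³/s

V = (1/3)π(h/4)²h = πh³/48
dV/dt = πh²/16 · 7
At h = 15: dV/dt = 1575π/16 cm³/s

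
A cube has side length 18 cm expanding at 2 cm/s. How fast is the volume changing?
1944 cm³/s

V = s³
dV/dt = 3s² · ds/dt = 3·18²·2 = 1944 cm³/s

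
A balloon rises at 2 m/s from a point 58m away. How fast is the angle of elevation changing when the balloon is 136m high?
0.005306 rad/s

tan(θ) = y/58
sec²(θ) · dθ/dt = (1/58) · dy/dt
dθ/dt = cos²(θ)/58 · 2 = 58/(58² + 136²) · 2
dθ/dt = 0.005306 rad/s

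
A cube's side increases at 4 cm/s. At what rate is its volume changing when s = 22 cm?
5808 cm³/s

V = s³
dV/dt = 3s² · ds/dt = 3·22²·4 = 5808 cm³/s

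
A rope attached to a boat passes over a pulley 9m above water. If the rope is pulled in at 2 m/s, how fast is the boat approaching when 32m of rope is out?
64√943/943 ≈ 2.084 m/s

rope² = x² + 9²
x = √(32² - 9²) = √943
dx/dt = (rope/x) · d(rope)/dt = (32/√943) · (-2) = -64√943/943 m/s
The boat approaches at 64√943/943 ≈ 2.084 m/s.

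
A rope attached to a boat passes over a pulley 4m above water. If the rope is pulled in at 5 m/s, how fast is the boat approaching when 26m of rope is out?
13√165/33 ≈ 5.06 m/s

rope² = x² + 4²
x = √(26² - 4²) = 2√165
dx/dt = (rope/x) · d(rope)/dt = (26/(2√165)) · (-5) = -13√165/33 m/s
The boat approaches at 13√165/33 ≈ 5.06 m/s.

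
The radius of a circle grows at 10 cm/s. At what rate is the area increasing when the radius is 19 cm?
380π cm²/s

A = πr²
dA/dt = 2πr · dr/dt = 2π(19)(10) = 380π cm²/s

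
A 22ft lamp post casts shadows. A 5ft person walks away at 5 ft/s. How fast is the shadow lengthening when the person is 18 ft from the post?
25/17 ft/s

By similar triangles: 22/(x+s) = 5/s
Solving: s = 5x/17
ds/dt = 5/17 · dx/dt = 5/17 · 5 = 25/17 ft/s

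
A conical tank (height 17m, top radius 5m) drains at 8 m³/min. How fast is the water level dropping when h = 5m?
2312/(625π) ≈ 1.177 m/min

r/h = 5/17, so r = (5/17)h
V = (1/3)πr²h = (1/3)π((5/17)h)²h = (25/867)πh³
dV/dh = (25/289)πh²
dh/dt = (dV/dt)/(dV/dh) = -8/((25/289)π·5²) = -2312/(625π) m/min
The level is dropping at 2312/(625π) ≈ 1.177 m/min.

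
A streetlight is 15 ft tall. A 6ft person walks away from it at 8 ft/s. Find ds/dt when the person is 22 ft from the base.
16/3 ft/s

By similar triangles: 15/(x+s) = 6/s
Solving: s = 6x/9
ds/dt = 6/9 · dx/dt = 2/3 · 8 = 16/3 ft/s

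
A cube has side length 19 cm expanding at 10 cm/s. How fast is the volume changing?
10830 cm³/s

V = s³
dV/dt = 3s² · ds/dt = 3·19²·10 = 10830 cm³/s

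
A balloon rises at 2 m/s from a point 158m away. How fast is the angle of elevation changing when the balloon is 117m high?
0.008175 rad/s

tan(θ) = y/158
sec²(θ) · dθ/dt = (1/158) · dy/dt
dθ/dt = cos²(θ)/158 · 2 = 158/(158² + 117²) · 2
dθ/dt = 0.008175 rad/s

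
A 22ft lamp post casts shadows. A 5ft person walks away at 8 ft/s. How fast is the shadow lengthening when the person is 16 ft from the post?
40/17 ft/s

By similar triangles: 22/(x+s) = 5/s
Solving: s = 5x/17
ds/dt = 5/17 · dx/dt = 5/17 · 8 = 40/17 ft/s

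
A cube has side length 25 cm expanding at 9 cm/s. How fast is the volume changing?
16875 cm³/s

V = s³
dV/dt = 3s² · ds/dt = 3·25²·9 = 16875 cm³/s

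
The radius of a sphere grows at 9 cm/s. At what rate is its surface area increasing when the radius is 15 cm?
1080π cm²/s

S = 4πr²
dS/dt = dS/dr · dr/dt = 8πr · 9
At r = 15: dS/dt = 1080π cm²/s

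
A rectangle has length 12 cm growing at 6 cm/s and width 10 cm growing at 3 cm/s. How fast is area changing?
96 cm²/s

A = lw
dA/dt = w·dl/dt + l·dw/dt = 10·6 + 12·3 = 96 cm²/s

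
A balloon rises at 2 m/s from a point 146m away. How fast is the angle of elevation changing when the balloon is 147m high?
0.006803 rad/s

tan(θ) = y/146
sec²(θ) · dθ/dt = (1/146) · dy/dt
dθ/dt = cos²(θ)/146 · 2 = 146/(146² + 147²) · 2
dθ/dt = 0.006803 rad/s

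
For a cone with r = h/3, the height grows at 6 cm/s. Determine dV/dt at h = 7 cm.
98π/3 cm³/s

V = (1/3)π(h/3)²h = πh³/27
dV/dt = πh²/9 · 6
At h = 7: dV/dt = 98π/3 cm³/s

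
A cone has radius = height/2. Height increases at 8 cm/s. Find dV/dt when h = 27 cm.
1458π cm³/s

V = (1/3)π(h/2)²h = πh³/12
dV/dt = πh²/4 · 8
At h = 27: dV/dt = 1458π cm³/s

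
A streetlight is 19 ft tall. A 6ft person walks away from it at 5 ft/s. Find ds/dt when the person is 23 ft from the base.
30/13 ft/s

By similar triangles: 19/(x+s) = 6/s
Solving: s = 6x/13
ds/dt = 6/13 · dx/dt = 6/13 · 5 = 30/13 ft/s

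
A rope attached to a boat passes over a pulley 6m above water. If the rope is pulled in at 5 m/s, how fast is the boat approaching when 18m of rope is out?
15√2/4 ≈ 5.303 m/s

rope² = x² + 6²
x = √(18² - 6²) = 12√2
dx/dt = (rope/x) · d(rope)/dt = (18/(12√2)) · (-5) = -15√2/4 m/s
The boat approaches at 15√2/4 ≈ 5.303 m/s.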